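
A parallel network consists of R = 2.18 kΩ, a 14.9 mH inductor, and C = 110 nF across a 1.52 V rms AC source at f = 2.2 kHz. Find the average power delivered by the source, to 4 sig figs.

1.060 mW

ω = 2πf = 13820 rad/s
X_L = ωL = 206.0 Ω
X_C = 1/(ωC) = 657.7 Ω
Parallel: admittances add. Y = 1/R + 1/(jωL) + jωC
Y = (0.0004587 − j0.003335) S
|Y| = 0.003366 S → |Z| = 1/|Y| = 297.1 Ω, ∠Z = −∠Y = 82.17°
I = V/|Z| = 5.116 mA
P = VI cos φ = 1.52 × 0.005116 × cos(82.17°) = 1.060 mW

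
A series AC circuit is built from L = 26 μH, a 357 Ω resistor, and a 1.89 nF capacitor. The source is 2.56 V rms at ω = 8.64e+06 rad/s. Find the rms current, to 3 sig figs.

6.52 mA

X_L = ωL = 225 Ω
X_C = 1/(ωC) = 61.2 Ω
Net reactance X = X_L − X_C = 163 Ω
Z = 357 + j163 Ω
|Z| = √(357² + 163²) = 393 Ω
I = V/|Z| = 2.56/393 = 6.52 mA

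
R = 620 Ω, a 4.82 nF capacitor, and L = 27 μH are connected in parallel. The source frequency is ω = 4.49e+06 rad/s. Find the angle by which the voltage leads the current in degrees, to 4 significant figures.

X_L = ωL = 121.2 Ω
X_C = 1/(ωC) = 46.21 Ω
Parallel: admittances add. Y = 1/R + 1/(jωL) + jωC
Y = (0.001613 + j0.01339) S
|Y| = 0.01349 S → |Z| = 1/|Y| = 74.13 Ω, ∠Z = −∠Y = -83.13°

-83.13°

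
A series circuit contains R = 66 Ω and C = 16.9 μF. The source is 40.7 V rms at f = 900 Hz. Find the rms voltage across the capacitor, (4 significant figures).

ω = 2πf = 5655 rad/s
X_C = 1/(ωC) = 10.46 Ω
Z = 66.00 − j10.46 Ω
|Z| = √(66.00² + 10.46²) = 66.82 Ω
I = V/|Z| = 609.1 mA
V_C = I·|Z_C| = 0.6091 × 10.46 = 6.373 V

6.373 V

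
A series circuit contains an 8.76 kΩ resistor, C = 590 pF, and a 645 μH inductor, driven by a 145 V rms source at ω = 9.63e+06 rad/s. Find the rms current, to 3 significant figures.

X_L = ωL = 6210 Ω
X_C = 1/(ωC) = 176 Ω
Net reactance X = X_L − X_C = 6040 Ω
Z = 8760 + j6040 Ω
|Z| = √(8760² + 6040²) = 10600 Ω
I = V/|Z| = 145/10600 = 13.6 mA

13.6 mA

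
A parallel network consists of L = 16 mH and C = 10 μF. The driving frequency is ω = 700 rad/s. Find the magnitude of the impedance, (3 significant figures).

X_L = ωL = 11.2 Ω
X_C = 1/(ωC) = 143 Ω
Parallel: admittances add. Y = 1/(jωL) + jωC
Y = (0 − j0.0823) S
|Y| = 0.0823 S → |Z| = 1/|Y| = 12.2 Ω, ∠Z = −∠Y = 90.0°

12.2 Ω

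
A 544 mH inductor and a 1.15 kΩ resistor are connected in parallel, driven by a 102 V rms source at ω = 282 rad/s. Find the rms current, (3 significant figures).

671 mA

X_L = ωL = 153 Ω
Parallel: admittances add. Y = 1/R + 1/(jωL)
Y = (0.000870 − j0.00652) S
|Y| = 0.00658 S → |Z| = 1/|Y| = 152 Ω, ∠Z = −∠Y = 82.4°
I = V/|Z| = 102/152 = 671 mA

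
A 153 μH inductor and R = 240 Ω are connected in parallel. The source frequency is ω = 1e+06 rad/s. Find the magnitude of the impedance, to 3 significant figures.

129 Ω

X_L = ωL = 153 Ω
Parallel: admittances add. Y = 1/R + 1/(jωL)
Y = (0.00417 − j0.00654) S
|Y| = 0.00775 S → |Z| = 1/|Y| = 129 Ω, ∠Z = −∠Y = 57.5°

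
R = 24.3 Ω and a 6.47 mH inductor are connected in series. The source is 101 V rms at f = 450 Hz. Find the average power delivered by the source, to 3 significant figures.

ω = 2πf = 2827 rad/s
X_L = ωL = 18.3 Ω
Z = 24.3 + j18.3 Ω
|Z| = √(24.3² + 18.3²) = 30.4 Ω
∠Z = arctan(18.3/24.3) = 37.0°
I = V/|Z| = 3.32 A
P = VI cos φ = 101 × 3.32 × cos(37.0°) = 268 W

268 W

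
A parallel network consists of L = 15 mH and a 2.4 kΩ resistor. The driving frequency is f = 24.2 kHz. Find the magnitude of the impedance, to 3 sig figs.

ω = 2πf = 152100 rad/s
X_L = ωL = 2280 Ω
Parallel: admittances add. Y = 1/R + 1/(jωL)
Y = (0.000417 − j0.000438) S
|Y| = 0.000605 S → |Z| = 1/|Y| = 1650 Ω, ∠Z = −∠Y = 46.5°

1650 Ω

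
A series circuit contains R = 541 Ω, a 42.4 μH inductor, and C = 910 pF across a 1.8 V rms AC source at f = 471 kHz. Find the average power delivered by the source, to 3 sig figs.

ω = 2πf = 2.959e+06 rad/s
X_L = ωL = 125 Ω
X_C = 1/(ωC) = 371 Ω
Net reactance X = X_L − X_C = -246 Ω
Z = 541 − j246 Ω
|Z| = √(541² + 246²) = 594 Ω
∠Z = arctan(-246/541) = -24.4°
I = V/|Z| = 3.03 mA
P = VI cos φ = 1.8 × 0.00303 × cos(-24.4°) = 4.96 mW

4.96 mW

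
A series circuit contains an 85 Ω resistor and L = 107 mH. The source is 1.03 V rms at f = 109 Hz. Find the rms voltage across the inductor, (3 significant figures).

0.673 V

ω = 2πf = 684.9 rad/s
X_L = ωL = 73.3 Ω
Z = 85.0 + j73.3 Ω
|Z| = √(85.0² + 73.3²) = 112 Ω
I = V/|Z| = 9.18 mA
V_L = I·|Z_L| = 0.00918 × 73.3 = 0.673 V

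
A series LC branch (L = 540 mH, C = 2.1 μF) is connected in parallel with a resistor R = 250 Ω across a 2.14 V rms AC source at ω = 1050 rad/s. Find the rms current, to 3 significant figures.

X_L = ωL = 567 Ω
X_C = 1/(ωC) = 454 Ω
Branch 1: Z₁ = R = 250 Ω
Branch 2 (series LC): Z₂ = j(X_L − X_C) = j113 Ω
Parallel: Z = Z₁Z₂/(Z₁+Z₂), |Z| = 103 Ω, ∠Z = 65.6°
I = V/|Z| = 2.14/103 = 20.7 mA

20.7 mA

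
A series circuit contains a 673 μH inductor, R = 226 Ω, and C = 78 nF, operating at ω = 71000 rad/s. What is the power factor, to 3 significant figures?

X_L = ωL = 47.8 Ω
X_C = 1/(ωC) = 181 Ω
Net reactance X = X_L − X_C = -133 Ω
Z = 226 − j133 Ω
|Z| = √(226² + 133²) = 262 Ω
∠Z = arctan(-133/226) = -30.4°
cos φ = cos(-30.4°) = 0.862

0.862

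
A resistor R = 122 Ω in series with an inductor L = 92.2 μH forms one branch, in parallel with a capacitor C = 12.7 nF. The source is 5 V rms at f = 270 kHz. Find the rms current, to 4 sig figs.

89.21 mA

ω = 2πf = 1.696e+06 rad/s
X_L = ωL = 156.4 Ω
X_C = 1/(ωC) = 46.41 Ω
Branch 1 (R+jX_L): Z₁ = 122.0 + j156.4 Ω, |Z₁| = 198.4 Ω
Branch 2 (−jX_C): Z₂ = −j46.41 Ω
Parallel: Z = Z₁Z₂/(Z₁+Z₂), |Z| = 56.05 Ω, ∠Z = -79.99°
I = V/|Z| = 5/56.05 = 89.21 mA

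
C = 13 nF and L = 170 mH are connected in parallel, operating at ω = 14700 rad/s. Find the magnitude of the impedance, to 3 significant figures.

X_L = ωL = 2500 Ω
X_C = 1/(ωC) = 5230 Ω
Parallel: admittances add. Y = 1/(jωL) + jωC
Y = (0 − j0.000209) S
|Y| = 0.000209 S → |Z| = 1/|Y| = 4780 Ω, ∠Z = −∠Y = 90.0°

4780 Ω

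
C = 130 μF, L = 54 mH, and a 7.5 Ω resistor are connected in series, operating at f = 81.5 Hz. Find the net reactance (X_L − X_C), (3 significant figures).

ω = 2πf = 512.1 rad/s
X_L = ωL = 27.7 Ω
X_C = 1/(ωC) = 15.0 Ω
X = 27.7 − 15.0 = 12.6 Ω

12.6 Ω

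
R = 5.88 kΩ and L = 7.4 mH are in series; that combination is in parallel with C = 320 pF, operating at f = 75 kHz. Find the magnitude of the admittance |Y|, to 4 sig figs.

ω = 2πf = 471200 rad/s
X_L = ωL = 3487 Ω
X_C = 1/(ωC) = 6631 Ω
Branch 1 (R+jX_L): Z₁ = 5880 + j3487 Ω, |Z₁| = 6836 Ω
Branch 2 (−jX_C): Z₂ = −j6631 Ω
Parallel: Z = Z₁Z₂/(Z₁+Z₂), |Z| = 6799 Ω, ∠Z = -31.19°
|Y| = 1/|Z| = 147.1 μS

147.1 μS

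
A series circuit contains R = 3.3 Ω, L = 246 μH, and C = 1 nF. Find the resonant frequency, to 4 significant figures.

ω₀ = 1/√(LC) = 1/√(0.000246 × 1e-09) = 2.016e+06 rad/s
f₀ = ω₀/(2π) = 320.9 kHz

320.9 kHz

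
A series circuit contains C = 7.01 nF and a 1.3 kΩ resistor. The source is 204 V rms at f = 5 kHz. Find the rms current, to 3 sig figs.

43.2 mA

ω = 2πf = 31420 rad/s
X_C = 1/(ωC) = 4540 Ω
Z = 1300 − j4540 Ω
|Z| = √(1300² + 4540²) = 4720 Ω
I = V/|Z| = 204/4720 = 43.2 mA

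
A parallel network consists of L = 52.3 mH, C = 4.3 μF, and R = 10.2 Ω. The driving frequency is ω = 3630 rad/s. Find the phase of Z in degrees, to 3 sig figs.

X_L = ωL = 190 Ω
X_C = 1/(ωC) = 64.1 Ω
Parallel: admittances add. Y = 1/R + 1/(jωL) + jωC
Y = (0.0980 + j0.0103) S
|Y| = 0.0986 S → |Z| = 1/|Y| = 10.1 Ω, ∠Z = −∠Y = -6.02°

-6.02°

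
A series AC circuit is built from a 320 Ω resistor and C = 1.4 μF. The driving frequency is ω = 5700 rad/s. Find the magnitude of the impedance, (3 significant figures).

X_C = 1/(ωC) = 125 Ω
Z = 320 − j125 Ω
|Z| = √(320² + 125²) = 344 Ω

344 Ω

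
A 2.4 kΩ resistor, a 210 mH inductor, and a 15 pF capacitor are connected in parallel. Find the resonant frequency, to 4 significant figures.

ω₀ = 1/√(LC) = 1/√(0.21 × 1.5e-11) = 563400 rad/s
f₀ = ω₀/(2π) = 89.67 kHz

89.67 kHz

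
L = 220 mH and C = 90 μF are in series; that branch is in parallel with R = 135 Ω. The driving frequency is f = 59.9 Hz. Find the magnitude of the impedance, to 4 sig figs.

49.56 Ω

ω = 2πf = 376.4 rad/s
X_L = ωL = 82.80 Ω
X_C = 1/(ωC) = 29.52 Ω
Branch 1: Z₁ = R = 135.0 Ω
Branch 2 (series LC): Z₂ = j(X_L − X_C) = j53.28 Ω
Parallel: Z = Z₁Z₂/(Z₁+Z₂), |Z| = 49.56 Ω, ∠Z = 68.46°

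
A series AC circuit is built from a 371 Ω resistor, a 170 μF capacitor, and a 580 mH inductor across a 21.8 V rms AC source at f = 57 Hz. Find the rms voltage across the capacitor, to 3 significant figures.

0.858 V

ω = 2πf = 358.1 rad/s
X_L = ωL = 208 Ω
X_C = 1/(ωC) = 16.4 Ω
Net reactance X = X_L − X_C = 191 Ω
Z = 371 + j191 Ω
|Z| = √(371² + 191²) = 417 Ω
I = V/|Z| = 52.2 mA
V_C = I·|Z_C| = 0.0522 × 16.4 = 0.858 V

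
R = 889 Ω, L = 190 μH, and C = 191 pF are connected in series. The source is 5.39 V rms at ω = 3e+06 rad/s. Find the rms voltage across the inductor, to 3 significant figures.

X_L = ωL = 570 Ω
X_C = 1/(ωC) = 1750 Ω
Net reactance X = X_L − X_C = -1180 Ω
Z = 889 − j1180 Ω
|Z| = √(889² + 1180²) = 1470 Ω
I = V/|Z| = 3.66 mA
V_L = I·|Z_L| = 0.00366 × 570 = 2.08 V

2.08 V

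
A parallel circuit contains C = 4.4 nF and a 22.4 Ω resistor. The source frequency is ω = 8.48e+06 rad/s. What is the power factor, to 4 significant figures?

0.7673

X_C = 1/(ωC) = 26.80 Ω
Parallel: admittances add. Y = 1/R + jωC
Y = (0.04464 + j0.03731) S
|Y| = 0.05818 S → |Z| = 1/|Y| = 17.19 Ω, ∠Z = −∠Y = -39.89°
cos φ = cos(-39.89°) = 0.7673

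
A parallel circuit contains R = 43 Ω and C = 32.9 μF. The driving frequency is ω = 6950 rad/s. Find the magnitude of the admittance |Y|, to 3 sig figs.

X_C = 1/(ωC) = 4.37 Ω
Parallel: admittances add. Y = 1/R + jωC
Y = (0.0233 + j0.229) S
|Y| = 0.230 S → |Z| = 1/|Y| = 4.35 Ω, ∠Z = −∠Y = -84.2°

230 mS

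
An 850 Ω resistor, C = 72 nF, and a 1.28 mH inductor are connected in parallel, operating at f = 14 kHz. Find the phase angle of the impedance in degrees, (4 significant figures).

ω = 2πf = 87960 rad/s
X_L = ωL = 112.6 Ω
X_C = 1/(ωC) = 157.9 Ω
Parallel: admittances add. Y = 1/R + 1/(jωL) + jωC
Y = (0.001176 − j0.002548) S
|Y| = 0.002806 S → |Z| = 1/|Y| = 356.3 Ω, ∠Z = −∠Y = 65.22°

65.22°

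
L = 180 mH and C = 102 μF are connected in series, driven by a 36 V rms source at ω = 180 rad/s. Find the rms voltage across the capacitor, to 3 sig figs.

88.9 V

X_L = ωL = 32.4 Ω
X_C = 1/(ωC) = 54.5 Ω
Net reactance X = X_L − X_C = -22.1 Ω
Z = − j22.1 Ω
|Z| = √(0² + 22.1²) = 22.1 Ω
I = V/|Z| = 1.63 A
V_C = I·|Z_C| = 1.63 × 54.5 = 88.9 V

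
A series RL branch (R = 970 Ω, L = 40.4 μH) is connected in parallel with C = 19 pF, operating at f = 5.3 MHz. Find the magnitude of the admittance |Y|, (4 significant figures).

ω = 2πf = 3.33e+07 rad/s
X_L = ωL = 1345 Ω
X_C = 1/(ωC) = 1580 Ω
Branch 1 (R+jX_L): Z₁ = 970.0 + j1345 Ω, |Z₁| = 1659 Ω
Branch 2 (−jX_C): Z₂ = −j1580 Ω
Parallel: Z = Z₁Z₂/(Z₁+Z₂), |Z| = 2626 Ω, ∠Z = -22.17°
|Y| = 1/|Z| = 380.8 μS

380.8 μS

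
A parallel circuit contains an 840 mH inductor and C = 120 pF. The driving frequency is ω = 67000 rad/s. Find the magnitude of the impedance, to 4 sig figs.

X_L = ωL = 56280 Ω
X_C = 1/(ωC) = 124400 Ω
Parallel: admittances add. Y = 1/(jωL) + jωC
Y = (0 − j9.728e-06) S
|Y| = 9.728e-06 S → |Z| = 1/|Y| = 102800 Ω, ∠Z = −∠Y = 90.00°

102800 Ω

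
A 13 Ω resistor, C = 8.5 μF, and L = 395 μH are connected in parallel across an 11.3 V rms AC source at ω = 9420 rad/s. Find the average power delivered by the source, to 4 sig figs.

X_L = ωL = 3.721 Ω
X_C = 1/(ωC) = 12.49 Ω
Parallel: admittances add. Y = 1/R + 1/(jωL) + jωC
Y = (0.07692 − j0.1887) S
|Y| = 0.2038 S → |Z| = 1/|Y| = 4.908 Ω, ∠Z = −∠Y = 67.82°
I = V/|Z| = 2.302 A
P = VI cos φ = 11.3 × 2.302 × cos(67.82°) = 9.822 W

9.822 W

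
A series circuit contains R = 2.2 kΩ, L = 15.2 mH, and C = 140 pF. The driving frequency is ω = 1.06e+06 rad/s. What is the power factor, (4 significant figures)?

0.2285

X_L = ωL = 16110 Ω
X_C = 1/(ωC) = 6739 Ω
Net reactance X = X_L − X_C = 9373 Ω
Z = 2200 + j9373 Ω
|Z| = √(2200² + 9373²) = 9628 Ω
∠Z = arctan(9373/2200) = 76.79°
cos φ = cos(76.79°) = 0.2285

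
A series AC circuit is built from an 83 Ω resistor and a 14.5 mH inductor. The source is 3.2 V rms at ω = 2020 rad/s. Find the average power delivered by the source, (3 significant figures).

110 mW

X_L = ωL = 29.3 Ω
Z = 83.0 + j29.3 Ω
|Z| = √(83.0² + 29.3²) = 88.0 Ω
∠Z = arctan(29.3/83.0) = 19.4°
I = V/|Z| = 36.4 mA
P = VI cos φ = 3.2 × 0.0364 × cos(19.4°) = 110 mW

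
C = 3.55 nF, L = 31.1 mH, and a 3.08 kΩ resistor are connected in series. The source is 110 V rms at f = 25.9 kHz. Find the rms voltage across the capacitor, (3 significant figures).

42.0 V

ω = 2πf = 162700 rad/s
X_L = ωL = 5060 Ω
X_C = 1/(ωC) = 1730 Ω
Net reactance X = X_L − X_C = 3330 Ω
Z = 3080 + j3330 Ω
|Z| = √(3080² + 3330²) = 4540 Ω
I = V/|Z| = 24.3 mA
V_C = I·|Z_C| = 0.0243 × 1730 = 42.0 V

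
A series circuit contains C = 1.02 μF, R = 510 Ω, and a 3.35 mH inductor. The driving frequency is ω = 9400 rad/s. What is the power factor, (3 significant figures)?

0.990

X_L = ωL = 31.5 Ω
X_C = 1/(ωC) = 104 Ω
Net reactance X = X_L − X_C = -72.8 Ω
Z = 510 − j72.8 Ω
|Z| = √(510² + 72.8²) = 515 Ω
∠Z = arctan(-72.8/510) = -8.12°
cos φ = cos(-8.12°) = 0.990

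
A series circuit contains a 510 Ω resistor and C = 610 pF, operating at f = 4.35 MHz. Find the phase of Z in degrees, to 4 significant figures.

ω = 2πf = 2.733e+07 rad/s
X_C = 1/(ωC) = 59.98 Ω
Z = 510.0 − j59.98 Ω
|Z| = √(510.0² + 59.98²) = 513.5 Ω
∠Z = arctan(-59.98/510.0) = -6.708°

-6.708°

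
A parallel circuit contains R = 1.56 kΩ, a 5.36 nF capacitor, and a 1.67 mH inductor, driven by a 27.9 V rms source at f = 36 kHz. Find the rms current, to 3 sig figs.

ω = 2πf = 226200 rad/s
X_L = ωL = 378 Ω
X_C = 1/(ωC) = 825 Ω
Parallel: admittances add. Y = 1/R + 1/(jωL) + jωC
Y = (0.000641 − j0.00143) S
|Y| = 0.00157 S → |Z| = 1/|Y| = 636 Ω, ∠Z = −∠Y = 65.9°
I = V/|Z| = 27.9/636 = 43.8 mA

43.8 mA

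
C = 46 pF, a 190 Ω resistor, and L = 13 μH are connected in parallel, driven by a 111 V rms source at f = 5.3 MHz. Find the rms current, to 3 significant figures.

ω = 2πf = 3.33e+07 rad/s
X_L = ωL = 433 Ω
X_C = 1/(ωC) = 653 Ω
Parallel: admittances add. Y = 1/R + 1/(jωL) + jωC
Y = (0.00526 − j0.000778) S
|Y| = 0.00532 S → |Z| = 1/|Y| = 188 Ω, ∠Z = −∠Y = 8.41°
I = V/|Z| = 111/188 = 591 mA

591 mA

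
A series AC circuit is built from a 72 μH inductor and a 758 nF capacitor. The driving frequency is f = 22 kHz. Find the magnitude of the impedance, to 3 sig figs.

0.409 Ω

ω = 2πf = 138200 rad/s
X_L = ωL = 9.95 Ω
X_C = 1/(ωC) = 9.54 Ω
Net reactance X = X_L − X_C = 0.409 Ω
Z = j0.409 Ω
|Z| = √(0² + 0.409²) = 0.409 Ω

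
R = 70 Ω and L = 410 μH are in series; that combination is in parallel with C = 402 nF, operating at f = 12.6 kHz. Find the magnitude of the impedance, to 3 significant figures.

ω = 2πf = 79170 rad/s
X_L = ωL = 32.5 Ω
X_C = 1/(ωC) = 31.4 Ω
Branch 1 (R+jX_L): Z₁ = 70.0 + j32.5 Ω, |Z₁| = 77.2 Ω
Branch 2 (−jX_C): Z₂ = −j31.4 Ω
Parallel: Z = Z₁Z₂/(Z₁+Z₂), |Z| = 34.6 Ω, ∠Z = -66.0°

34.6 Ω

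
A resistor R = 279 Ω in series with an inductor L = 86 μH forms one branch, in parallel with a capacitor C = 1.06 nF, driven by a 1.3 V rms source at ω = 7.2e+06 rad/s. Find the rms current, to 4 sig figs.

8.214 mA

X_L = ωL = 619.2 Ω
X_C = 1/(ωC) = 131.0 Ω
Branch 1 (R+jX_L): Z₁ = 279.0 + j619.2 Ω, |Z₁| = 679.2 Ω
Branch 2 (−jX_C): Z₂ = −j131.0 Ω
Parallel: Z = Z₁Z₂/(Z₁+Z₂), |Z| = 158.3 Ω, ∠Z = -84.51°
I = V/|Z| = 1.3/158.3 = 8.214 mA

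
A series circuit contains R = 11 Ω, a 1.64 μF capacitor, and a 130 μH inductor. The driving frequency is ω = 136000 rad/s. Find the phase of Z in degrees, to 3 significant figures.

50.2°

X_L = ωL = 17.7 Ω
X_C = 1/(ωC) = 4.48 Ω
Net reactance X = X_L − X_C = 13.2 Ω
Z = 11.0 + j13.2 Ω
|Z| = √(11.0² + 13.2²) = 17.2 Ω
∠Z = arctan(13.2/11.0) = 50.2°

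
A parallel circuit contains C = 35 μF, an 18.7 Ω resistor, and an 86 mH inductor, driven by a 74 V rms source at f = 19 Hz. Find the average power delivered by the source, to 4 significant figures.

292.8 W

ω = 2πf = 119.4 rad/s
X_L = ωL = 10.27 Ω
X_C = 1/(ωC) = 239.3 Ω
Parallel: admittances add. Y = 1/R + 1/(jωL) + jωC
Y = (0.05348 − j0.09322) S
|Y| = 0.1075 S → |Z| = 1/|Y| = 9.305 Ω, ∠Z = −∠Y = 60.16°
I = V/|Z| = 7.953 A
P = VI cos φ = 74 × 7.953 × cos(60.16°) = 292.8 W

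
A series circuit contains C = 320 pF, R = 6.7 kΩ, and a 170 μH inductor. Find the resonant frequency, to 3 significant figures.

682 kHz

ω₀ = 1/√(LC) = 1/√(0.00017 × 3.2e-10) = 4.287e+06 rad/s
f₀ = ω₀/(2π) = 682 kHz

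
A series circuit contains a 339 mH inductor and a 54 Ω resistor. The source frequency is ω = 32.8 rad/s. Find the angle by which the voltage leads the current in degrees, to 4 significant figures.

11.64°

X_L = ωL = 11.12 Ω
Z = 54.00 + j11.12 Ω
|Z| = √(54.00² + 11.12²) = 55.13 Ω
∠Z = arctan(11.12/54.00) = 11.64°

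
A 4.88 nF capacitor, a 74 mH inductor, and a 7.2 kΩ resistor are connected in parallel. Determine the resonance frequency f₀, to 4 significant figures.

ω₀ = 1/√(LC) = 1/√(0.074 × 4.88e-09) = 52620 rad/s
f₀ = ω₀/(2π) = 8.375 kHz

8.375 kHz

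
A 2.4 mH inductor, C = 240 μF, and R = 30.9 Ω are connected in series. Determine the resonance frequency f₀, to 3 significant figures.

ω₀ = 1/√(LC) = 1/√(0.0024 × 0.00024) = 1318 rad/s
f₀ = ω₀/(2π) = 210 Hz

210 Hz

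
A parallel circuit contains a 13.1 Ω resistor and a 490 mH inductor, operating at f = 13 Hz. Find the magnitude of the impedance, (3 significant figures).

ω = 2πf = 81.68 rad/s
X_L = ωL = 40.0 Ω
Parallel: admittances add. Y = 1/R + 1/(jωL)
Y = (0.0763 − j0.0250) S
|Y| = 0.0803 S → |Z| = 1/|Y| = 12.5 Ω, ∠Z = −∠Y = 18.1°

12.5 Ω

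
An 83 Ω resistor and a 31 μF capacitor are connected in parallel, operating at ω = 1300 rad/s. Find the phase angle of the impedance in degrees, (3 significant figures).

X_C = 1/(ωC) = 24.8 Ω
Parallel: admittances add. Y = 1/R + jωC
Y = (0.0120 + j0.0403) S
|Y| = 0.0421 S → |Z| = 1/|Y| = 23.8 Ω, ∠Z = −∠Y = -73.4°

-73.4°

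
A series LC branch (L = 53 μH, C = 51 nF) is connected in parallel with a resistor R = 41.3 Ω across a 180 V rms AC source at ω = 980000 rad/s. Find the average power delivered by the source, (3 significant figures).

785 W

X_L = ωL = 51.9 Ω
X_C = 1/(ωC) = 20.0 Ω
Branch 1: Z₁ = R = 41.3 Ω
Branch 2 (series LC): Z₂ = j(X_L − X_C) = j31.9 Ω
Parallel: Z = Z₁Z₂/(Z₁+Z₂), |Z| = 25.3 Ω, ∠Z = 52.3°
I = V/|Z| = 7.13 A
P = VI cos φ = 180 × 7.13 × cos(52.3°) = 785 W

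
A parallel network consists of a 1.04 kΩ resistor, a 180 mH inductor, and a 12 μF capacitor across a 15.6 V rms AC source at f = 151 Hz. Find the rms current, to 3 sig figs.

ω = 2πf = 948.8 rad/s
X_L = ωL = 171 Ω
X_C = 1/(ωC) = 87.8 Ω
Parallel: admittances add. Y = 1/R + 1/(jωL) + jωC
Y = (0.000962 + j0.00553) S
|Y| = 0.00561 S → |Z| = 1/|Y| = 178 Ω, ∠Z = −∠Y = -80.1°
I = V/|Z| = 15.6/178 = 87.6 mA

87.6 mA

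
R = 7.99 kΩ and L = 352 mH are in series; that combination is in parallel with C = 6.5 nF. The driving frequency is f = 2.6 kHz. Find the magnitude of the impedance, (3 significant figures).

ω = 2πf = 16340 rad/s
X_L = ωL = 5750 Ω
X_C = 1/(ωC) = 9420 Ω
Branch 1 (R+jX_L): Z₁ = 7990 + j5750 Ω, |Z₁| = 9840 Ω
Branch 2 (−jX_C): Z₂ = −j9420 Ω
Parallel: Z = Z₁Z₂/(Z₁+Z₂), |Z| = 10500 Ω, ∠Z = -29.6°

10500 Ω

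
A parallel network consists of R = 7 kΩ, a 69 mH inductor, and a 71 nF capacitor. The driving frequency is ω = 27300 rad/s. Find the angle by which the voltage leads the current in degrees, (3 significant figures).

-84.2°

X_L = ωL = 1880 Ω
X_C = 1/(ωC) = 516 Ω
Parallel: admittances add. Y = 1/R + 1/(jωL) + jωC
Y = (0.000143 + j0.00141) S
|Y| = 0.00141 S → |Z| = 1/|Y| = 707 Ω, ∠Z = −∠Y = -84.2°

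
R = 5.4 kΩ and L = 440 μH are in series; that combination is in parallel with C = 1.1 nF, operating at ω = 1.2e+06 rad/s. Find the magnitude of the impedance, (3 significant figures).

761 Ω

X_L = ωL = 528 Ω
X_C = 1/(ωC) = 758 Ω
Branch 1 (R+jX_L): Z₁ = 5400 + j528 Ω, |Z₁| = 5430 Ω
Branch 2 (−jX_C): Z₂ = −j758 Ω
Parallel: Z = Z₁Z₂/(Z₁+Z₂), |Z| = 761 Ω, ∠Z = -82.0°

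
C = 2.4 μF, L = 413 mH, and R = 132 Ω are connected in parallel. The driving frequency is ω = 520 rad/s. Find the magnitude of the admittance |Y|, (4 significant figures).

X_L = ωL = 214.8 Ω
X_C = 1/(ωC) = 801.3 Ω
Parallel: admittances add. Y = 1/R + 1/(jωL) + jωC
Y = (0.007576 − j0.003408) S
|Y| = 0.008307 S → |Z| = 1/|Y| = 120.4 Ω, ∠Z = −∠Y = 24.22°

8.307 mS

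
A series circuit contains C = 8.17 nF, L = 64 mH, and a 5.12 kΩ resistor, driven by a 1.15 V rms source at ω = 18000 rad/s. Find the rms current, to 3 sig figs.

151 μA

X_L = ωL = 1150 Ω
X_C = 1/(ωC) = 6800 Ω
Net reactance X = X_L − X_C = -5650 Ω
Z = 5120 − j5650 Ω
|Z| = √(5120² + 5650²) = 7620 Ω
I = V/|Z| = 1.15/7620 = 151 μA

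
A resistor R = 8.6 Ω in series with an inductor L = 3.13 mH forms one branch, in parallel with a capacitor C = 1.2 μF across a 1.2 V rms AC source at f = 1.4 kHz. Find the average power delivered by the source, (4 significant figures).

ω = 2πf = 8796 rad/s
X_L = ωL = 27.53 Ω
X_C = 1/(ωC) = 94.74 Ω
Branch 1 (R+jX_L): Z₁ = 8.600 + j27.53 Ω, |Z₁| = 28.84 Ω
Branch 2 (−jX_C): Z₂ = −j94.74 Ω
Parallel: Z = Z₁Z₂/(Z₁+Z₂), |Z| = 40.33 Ω, ∠Z = 65.36°
I = V/|Z| = 29.75 mA
P = VI cos φ = 1.2 × 0.02975 × cos(65.36°) = 14.88 mW

14.88 mW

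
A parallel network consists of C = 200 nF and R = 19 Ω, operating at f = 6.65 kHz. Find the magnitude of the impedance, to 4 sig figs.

18.76 Ω

ω = 2πf = 41780 rad/s
X_C = 1/(ωC) = 119.7 Ω
Parallel: admittances add. Y = 1/R + jωC
Y = (0.05263 + j0.008357) S
|Y| = 0.05329 S → |Z| = 1/|Y| = 18.76 Ω, ∠Z = −∠Y = -9.022°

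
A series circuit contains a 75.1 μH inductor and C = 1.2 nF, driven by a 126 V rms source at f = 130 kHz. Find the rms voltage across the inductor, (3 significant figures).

8.06 V

ω = 2πf = 816800 rad/s
X_L = ωL = 61.3 Ω
X_C = 1/(ωC) = 1020 Ω
Net reactance X = X_L − X_C = -959 Ω
Z = − j959 Ω
|Z| = √(0² + 959²) = 959 Ω
I = V/|Z| = 131 mA
V_L = I·|Z_L| = 0.131 × 61.3 = 8.06 V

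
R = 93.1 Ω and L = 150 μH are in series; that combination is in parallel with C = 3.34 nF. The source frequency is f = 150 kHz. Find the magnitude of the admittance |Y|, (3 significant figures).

ω = 2πf = 942500 rad/s
X_L = ωL = 141 Ω
X_C = 1/(ωC) = 318 Ω
Branch 1 (R+jX_L): Z₁ = 93.1 + j141 Ω, |Z₁| = 169 Ω
Branch 2 (−jX_C): Z₂ = −j318 Ω
Parallel: Z = Z₁Z₂/(Z₁+Z₂), |Z| = 270 Ω, ∠Z = 28.8°
|Y| = 1/|Z| = 3.71 mS

3.71 mS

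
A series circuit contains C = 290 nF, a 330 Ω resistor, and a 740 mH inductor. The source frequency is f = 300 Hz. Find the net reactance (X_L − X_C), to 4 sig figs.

-434.5 Ω

ω = 2πf = 1885 rad/s
X_L = ωL = 1395 Ω
X_C = 1/(ωC) = 1829 Ω
X = 1395 − 1829 = -434.5 Ω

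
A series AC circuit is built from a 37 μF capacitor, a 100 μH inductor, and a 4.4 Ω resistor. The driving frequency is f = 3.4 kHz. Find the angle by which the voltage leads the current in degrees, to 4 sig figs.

ω = 2πf = 21360 rad/s
X_L = ωL = 2.136 Ω
X_C = 1/(ωC) = 1.265 Ω
Net reactance X = X_L − X_C = 0.8711 Ω
Z = 4.400 + j0.8711 Ω
|Z| = √(4.400² + 0.8711²) = 4.485 Ω
∠Z = arctan(0.8711/4.400) = 11.20°

11.20°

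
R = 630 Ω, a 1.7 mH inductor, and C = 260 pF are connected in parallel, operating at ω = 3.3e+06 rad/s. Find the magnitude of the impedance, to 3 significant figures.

579 Ω

X_L = ωL = 5610 Ω
X_C = 1/(ωC) = 1170 Ω
Parallel: admittances add. Y = 1/R + 1/(jωL) + jωC
Y = (0.00159 + j0.000680) S
|Y| = 0.00173 S → |Z| = 1/|Y| = 579 Ω, ∠Z = −∠Y = -23.2°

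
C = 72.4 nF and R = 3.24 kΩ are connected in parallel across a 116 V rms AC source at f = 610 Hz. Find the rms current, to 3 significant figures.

48.1 mA

ω = 2πf = 3833 rad/s
X_C = 1/(ωC) = 3600 Ω
Parallel: admittances add. Y = 1/R + jωC
Y = (0.000309 + j0.000277) S
|Y| = 0.000415 S → |Z| = 1/|Y| = 2410 Ω, ∠Z = −∠Y = -42.0°
I = V/|Z| = 116/2410 = 48.1 mA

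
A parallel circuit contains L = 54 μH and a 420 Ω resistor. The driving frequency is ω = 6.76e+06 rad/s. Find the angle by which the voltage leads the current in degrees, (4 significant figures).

49.00°

X_L = ωL = 365.0 Ω
Parallel: admittances add. Y = 1/R + 1/(jωL)
Y = (0.002381 − j0.002739) S
|Y| = 0.003630 S → |Z| = 1/|Y| = 275.5 Ω, ∠Z = −∠Y = 49.00°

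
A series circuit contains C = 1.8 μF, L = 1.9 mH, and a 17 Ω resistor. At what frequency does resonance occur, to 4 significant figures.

2.721 kHz

ω₀ = 1/√(LC) = 1/√(0.0019 × 1.8e-06) = 17100 rad/s
f₀ = ω₀/(2π) = 2.721 kHz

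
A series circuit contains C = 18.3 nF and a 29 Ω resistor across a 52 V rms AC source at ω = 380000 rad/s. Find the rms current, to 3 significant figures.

X_C = 1/(ωC) = 144 Ω
Z = 29.0 − j144 Ω
|Z| = √(29.0² + 144²) = 147 Ω
I = V/|Z| = 52/147 = 354 mA

354 mA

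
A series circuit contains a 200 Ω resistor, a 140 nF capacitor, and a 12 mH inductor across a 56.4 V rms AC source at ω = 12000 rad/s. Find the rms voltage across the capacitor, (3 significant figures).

68.0 V

X_L = ωL = 144 Ω
X_C = 1/(ωC) = 595 Ω
Net reactance X = X_L − X_C = -451 Ω
Z = 200 − j451 Ω
|Z| = √(200² + 451²) = 494 Ω
I = V/|Z| = 114 mA
V_C = I·|Z_C| = 0.114 × 595 = 68.0 V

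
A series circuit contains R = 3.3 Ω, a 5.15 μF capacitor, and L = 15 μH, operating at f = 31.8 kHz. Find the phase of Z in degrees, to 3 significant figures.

ω = 2πf = 199800 rad/s
X_L = ωL = 3.00 Ω
X_C = 1/(ωC) = 0.972 Ω
Net reactance X = X_L − X_C = 2.03 Ω
Z = 3.30 + j2.03 Ω
|Z| = √(3.30² + 2.03²) = 3.87 Ω
∠Z = arctan(2.03/3.30) = 31.5°

31.5°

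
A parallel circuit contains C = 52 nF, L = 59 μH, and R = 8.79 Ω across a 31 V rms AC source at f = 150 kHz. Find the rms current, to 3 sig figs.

ω = 2πf = 942500 rad/s
X_L = ωL = 55.6 Ω
X_C = 1/(ωC) = 20.4 Ω
Parallel: admittances add. Y = 1/R + 1/(jωL) + jωC
Y = (0.114 + j0.0310) S
|Y| = 0.118 S → |Z| = 1/|Y| = 8.48 Ω, ∠Z = −∠Y = -15.3°
I = V/|Z| = 31/8.48 = 3.66 A

3.66 A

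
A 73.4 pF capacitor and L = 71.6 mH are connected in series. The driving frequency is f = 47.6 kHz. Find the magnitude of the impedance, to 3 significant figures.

ω = 2πf = 299100 rad/s
X_L = ωL = 21400 Ω
X_C = 1/(ωC) = 45600 Ω
Net reactance X = X_L − X_C = -24100 Ω
Z = − j24100 Ω
|Z| = √(0² + 24100²) = 24100 Ω

24100 Ω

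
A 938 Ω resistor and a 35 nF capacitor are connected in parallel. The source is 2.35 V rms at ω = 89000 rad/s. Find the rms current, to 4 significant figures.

7.737 mA

X_C = 1/(ωC) = 321.0 Ω
Parallel: admittances add. Y = 1/R + jωC
Y = (0.001066 + j0.003115) S
|Y| = 0.003292 S → |Z| = 1/|Y| = 303.7 Ω, ∠Z = −∠Y = -71.11°
I = V/|Z| = 2.35/303.7 = 7.737 mA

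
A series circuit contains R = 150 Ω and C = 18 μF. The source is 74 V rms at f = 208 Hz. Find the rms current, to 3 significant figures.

475 mA

ω = 2πf = 1307 rad/s
X_C = 1/(ωC) = 42.5 Ω
Z = 150 − j42.5 Ω
|Z| = √(150² + 42.5²) = 156 Ω
I = V/|Z| = 74/156 = 475 mA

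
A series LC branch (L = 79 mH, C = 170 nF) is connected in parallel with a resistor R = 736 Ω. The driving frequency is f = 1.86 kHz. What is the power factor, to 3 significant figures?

0.496

ω = 2πf = 11690 rad/s
X_L = ωL = 923 Ω
X_C = 1/(ωC) = 503 Ω
Branch 1: Z₁ = R = 736 Ω
Branch 2 (series LC): Z₂ = j(X_L − X_C) = j420 Ω
Parallel: Z = Z₁Z₂/(Z₁+Z₂), |Z| = 365 Ω, ∠Z = 60.3°
cos φ = cos(60.3°) = 0.496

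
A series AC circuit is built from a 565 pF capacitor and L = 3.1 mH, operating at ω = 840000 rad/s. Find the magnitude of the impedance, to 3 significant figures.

X_L = ωL = 2600 Ω
X_C = 1/(ωC) = 2110 Ω
Net reactance X = X_L − X_C = 497 Ω
Z = j497 Ω
|Z| = √(0² + 497²) = 497 Ω

497 Ω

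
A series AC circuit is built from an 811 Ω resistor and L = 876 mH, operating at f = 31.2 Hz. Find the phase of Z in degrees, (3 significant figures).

12.0°

ω = 2πf = 196.0 rad/s
X_L = ωL = 172 Ω
Z = 811 + j172 Ω
|Z| = √(811² + 172²) = 829 Ω
∠Z = arctan(172/811) = 12.0°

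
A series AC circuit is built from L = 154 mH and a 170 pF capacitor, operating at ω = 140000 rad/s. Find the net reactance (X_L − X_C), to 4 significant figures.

X_L = ωL = 21560 Ω
X_C = 1/(ωC) = 42020 Ω
X = 21560 − 42020 = -20460 Ω

-20460 Ω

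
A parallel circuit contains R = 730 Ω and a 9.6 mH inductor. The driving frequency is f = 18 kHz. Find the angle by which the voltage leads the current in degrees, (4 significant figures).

ω = 2πf = 113100 rad/s
X_L = ωL = 1086 Ω
Parallel: admittances add. Y = 1/R + 1/(jωL)
Y = (0.001370 − j0.0009210) S
|Y| = 0.001651 S → |Z| = 1/|Y| = 605.8 Ω, ∠Z = −∠Y = 33.92°

33.92°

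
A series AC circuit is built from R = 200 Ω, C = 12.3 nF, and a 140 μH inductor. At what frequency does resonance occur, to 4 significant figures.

121.3 kHz

ω₀ = 1/√(LC) = 1/√(0.00014 × 1.23e-08) = 762000 rad/s
f₀ = ω₀/(2π) = 121.3 kHz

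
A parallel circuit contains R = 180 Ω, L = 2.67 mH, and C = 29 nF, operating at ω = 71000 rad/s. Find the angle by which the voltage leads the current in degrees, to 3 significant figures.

X_L = ωL = 190 Ω
X_C = 1/(ωC) = 486 Ω
Parallel: admittances add. Y = 1/R + 1/(jωL) + jωC
Y = (0.00556 − j0.00322) S
|Y| = 0.00642 S → |Z| = 1/|Y| = 156 Ω, ∠Z = −∠Y = 30.1°

30.1°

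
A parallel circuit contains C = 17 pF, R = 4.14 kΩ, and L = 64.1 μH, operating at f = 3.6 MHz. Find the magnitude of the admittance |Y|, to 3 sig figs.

389 μS

ω = 2πf = 2.262e+07 rad/s
X_L = ωL = 1450 Ω
X_C = 1/(ωC) = 2600 Ω
Parallel: admittances add. Y = 1/R + 1/(jωL) + jωC
Y = (0.000242 − j0.000305) S
|Y| = 0.000389 S → |Z| = 1/|Y| = 2570 Ω, ∠Z = −∠Y = 51.6°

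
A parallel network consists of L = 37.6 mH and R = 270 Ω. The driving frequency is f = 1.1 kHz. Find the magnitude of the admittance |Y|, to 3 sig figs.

ω = 2πf = 6912 rad/s
X_L = ωL = 260 Ω
Parallel: admittances add. Y = 1/R + 1/(jωL)
Y = (0.00370 − j0.00385) S
|Y| = 0.00534 S → |Z| = 1/|Y| = 187 Ω, ∠Z = −∠Y = 46.1°

5.34 mS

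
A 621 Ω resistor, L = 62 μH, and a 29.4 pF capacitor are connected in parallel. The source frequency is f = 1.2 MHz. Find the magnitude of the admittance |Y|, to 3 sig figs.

2.50 mS

ω = 2πf = 7.54e+06 rad/s
X_L = ωL = 467 Ω
X_C = 1/(ωC) = 4510 Ω
Parallel: admittances add. Y = 1/R + 1/(jωL) + jωC
Y = (0.00161 − j0.00192) S
|Y| = 0.00250 S → |Z| = 1/|Y| = 399 Ω, ∠Z = −∠Y = 50.0°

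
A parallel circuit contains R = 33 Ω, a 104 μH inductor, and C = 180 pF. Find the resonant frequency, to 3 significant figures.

1.16 MHz

ω₀ = 1/√(LC) = 1/√(0.000104 × 1.8e-10) = 7.309e+06 rad/s
f₀ = ω₀/(2π) = 1.16 MHz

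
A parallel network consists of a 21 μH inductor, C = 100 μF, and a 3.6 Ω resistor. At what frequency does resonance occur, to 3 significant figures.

ω₀ = 1/√(LC) = 1/√(2.1e-05 × 0.0001) = 21820 rad/s
f₀ = ω₀/(2π) = 3.47 kHz

3.47 kHz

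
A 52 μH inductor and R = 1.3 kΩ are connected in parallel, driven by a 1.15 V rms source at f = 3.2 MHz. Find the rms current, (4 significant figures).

ω = 2πf = 2.011e+07 rad/s
X_L = ωL = 1046 Ω
Parallel: admittances add. Y = 1/R + 1/(jωL)
Y = (0.0007692 − j0.0009565) S
|Y| = 0.001227 S → |Z| = 1/|Y| = 814.7 Ω, ∠Z = −∠Y = 51.19°
I = V/|Z| = 1.15/814.7 = 1.412 mA

1.412 mA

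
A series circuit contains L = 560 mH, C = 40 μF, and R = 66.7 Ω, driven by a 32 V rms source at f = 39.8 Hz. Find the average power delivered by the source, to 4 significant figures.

ω = 2πf = 250.1 rad/s
X_L = ωL = 140.0 Ω
X_C = 1/(ωC) = 99.97 Ω
Net reactance X = X_L − X_C = 40.07 Ω
Z = 66.70 + j40.07 Ω
|Z| = √(66.70² + 40.07²) = 77.81 Ω
∠Z = arctan(40.07/66.70) = 30.99°
I = V/|Z| = 411.3 mA
P = VI cos φ = 32 × 0.4113 × cos(30.99°) = 11.28 W

11.28 W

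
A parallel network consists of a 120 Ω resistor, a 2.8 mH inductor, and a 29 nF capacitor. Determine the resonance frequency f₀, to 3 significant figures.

17.7 kHz

ω₀ = 1/√(LC) = 1/√(0.0028 × 2.9e-08) = 111000 rad/s
f₀ = ω₀/(2π) = 17.7 kHz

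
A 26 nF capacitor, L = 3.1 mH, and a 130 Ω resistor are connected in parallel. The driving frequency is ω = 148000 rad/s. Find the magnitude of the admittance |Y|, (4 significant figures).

7.871 mS

X_L = ωL = 458.8 Ω
X_C = 1/(ωC) = 259.9 Ω
Parallel: admittances add. Y = 1/R + 1/(jωL) + jωC
Y = (0.007692 + j0.001668) S
|Y| = 0.007871 S → |Z| = 1/|Y| = 127.0 Ω, ∠Z = −∠Y = -12.24°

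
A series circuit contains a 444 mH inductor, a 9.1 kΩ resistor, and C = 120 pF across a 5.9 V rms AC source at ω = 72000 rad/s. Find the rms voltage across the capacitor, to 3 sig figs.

8.10 V

X_L = ωL = 32000 Ω
X_C = 1/(ωC) = 116000 Ω
Net reactance X = X_L − X_C = -83800 Ω
Z = 9100 − j83800 Ω
|Z| = √(9100² + 83800²) = 84300 Ω
I = V/|Z| = 70.0 μA
V_C = I·|Z_C| = 7e-05 × 116000 = 8.10 V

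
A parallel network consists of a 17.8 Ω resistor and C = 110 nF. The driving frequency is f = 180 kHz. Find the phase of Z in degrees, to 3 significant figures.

-65.7°

ω = 2πf = 1.131e+06 rad/s
X_C = 1/(ωC) = 8.04 Ω
Parallel: admittances add. Y = 1/R + jωC
Y = (0.0562 + j0.124) S
|Y| = 0.137 S → |Z| = 1/|Y| = 7.33 Ω, ∠Z = −∠Y = -65.7°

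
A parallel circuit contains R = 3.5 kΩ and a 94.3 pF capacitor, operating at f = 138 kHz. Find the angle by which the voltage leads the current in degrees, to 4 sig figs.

ω = 2πf = 867100 rad/s
X_C = 1/(ωC) = 12230 Ω
Parallel: admittances add. Y = 1/R + jωC
Y = (0.0002857 + j8.177e-05) S
|Y| = 0.0002972 S → |Z| = 1/|Y| = 3365 Ω, ∠Z = −∠Y = -15.97°

-15.97°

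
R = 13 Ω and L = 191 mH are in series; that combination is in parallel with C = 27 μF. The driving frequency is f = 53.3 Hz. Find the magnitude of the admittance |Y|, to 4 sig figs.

ω = 2πf = 334.9 rad/s
X_L = ωL = 63.96 Ω
X_C = 1/(ωC) = 110.6 Ω
Branch 1 (R+jX_L): Z₁ = 13.00 + j63.96 Ω, |Z₁| = 65.27 Ω
Branch 2 (−jX_C): Z₂ = −j110.6 Ω
Parallel: Z = Z₁Z₂/(Z₁+Z₂), |Z| = 149.1 Ω, ∠Z = 62.93°
|Y| = 1/|Z| = 6.706 mS

6.706 mS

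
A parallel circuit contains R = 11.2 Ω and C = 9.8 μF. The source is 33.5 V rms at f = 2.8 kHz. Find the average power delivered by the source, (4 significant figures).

100.2 W

ω = 2πf = 17590 rad/s
X_C = 1/(ωC) = 5.800 Ω
Parallel: admittances add. Y = 1/R + jωC
Y = (0.08929 + j0.1724) S
|Y| = 0.1942 S → |Z| = 1/|Y| = 5.150 Ω, ∠Z = −∠Y = -62.62°
I = V/|Z| = 6.504 A
P = VI cos φ = 33.5 × 6.504 × cos(-62.62°) = 100.2 W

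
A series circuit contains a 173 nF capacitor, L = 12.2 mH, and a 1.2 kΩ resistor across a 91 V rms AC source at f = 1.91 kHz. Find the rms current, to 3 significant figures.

ω = 2πf = 12000 rad/s
X_L = ωL = 146 Ω
X_C = 1/(ωC) = 482 Ω
Net reactance X = X_L − X_C = -335 Ω
Z = 1200 − j335 Ω
|Z| = √(1200² + 335²) = 1250 Ω
I = V/|Z| = 91/1250 = 73.0 mA

73.0 mA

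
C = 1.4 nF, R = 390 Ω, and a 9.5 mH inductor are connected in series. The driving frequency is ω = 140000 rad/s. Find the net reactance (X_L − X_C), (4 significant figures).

X_L = ωL = 1330 Ω
X_C = 1/(ωC) = 5102 Ω
X = 1330 − 5102 = -3772 Ω

-3772 Ω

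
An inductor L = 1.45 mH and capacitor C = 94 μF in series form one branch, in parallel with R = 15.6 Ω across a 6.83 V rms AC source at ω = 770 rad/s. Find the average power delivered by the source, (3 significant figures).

X_L = ωL = 1.12 Ω
X_C = 1/(ωC) = 13.8 Ω
Branch 1: Z₁ = R = 15.6 Ω
Branch 2 (series LC): Z₂ = j(X_L − X_C) = −j12.7 Ω
Parallel: Z = Z₁Z₂/(Z₁+Z₂), |Z| = 9.85 Ω, ∠Z = -50.9°
I = V/|Z| = 693 mA
P = VI cos φ = 6.83 × 0.693 × cos(-50.9°) = 2.99 W

2.99 W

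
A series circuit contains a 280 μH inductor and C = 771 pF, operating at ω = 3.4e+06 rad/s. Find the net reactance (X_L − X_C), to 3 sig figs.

X_L = ωL = 952 Ω
X_C = 1/(ωC) = 381 Ω
X = 952 − 381 = 571 Ω

571 Ω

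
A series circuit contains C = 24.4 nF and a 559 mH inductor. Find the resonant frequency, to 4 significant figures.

1.363 kHz

ω₀ = 1/√(LC) = 1/√(0.559 × 2.44e-08) = 8562 rad/s
f₀ = ω₀/(2π) = 1.363 kHz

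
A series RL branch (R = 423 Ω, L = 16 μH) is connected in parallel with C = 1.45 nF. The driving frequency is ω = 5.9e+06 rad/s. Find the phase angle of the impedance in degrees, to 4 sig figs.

-74.38°

X_L = ωL = 94.40 Ω
X_C = 1/(ωC) = 116.9 Ω
Branch 1 (R+jX_L): Z₁ = 423.0 + j94.40 Ω, |Z₁| = 433.4 Ω
Branch 2 (−jX_C): Z₂ = −j116.9 Ω
Parallel: Z = Z₁Z₂/(Z₁+Z₂), |Z| = 119.6 Ω, ∠Z = -74.38°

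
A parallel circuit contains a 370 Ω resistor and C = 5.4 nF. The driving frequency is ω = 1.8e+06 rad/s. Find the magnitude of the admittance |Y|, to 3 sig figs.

10.1 mS

X_C = 1/(ωC) = 103 Ω
Parallel: admittances add. Y = 1/R + jωC
Y = (0.00270 + j0.00972) S
|Y| = 0.0101 S → |Z| = 1/|Y| = 99.1 Ω, ∠Z = −∠Y = -74.5°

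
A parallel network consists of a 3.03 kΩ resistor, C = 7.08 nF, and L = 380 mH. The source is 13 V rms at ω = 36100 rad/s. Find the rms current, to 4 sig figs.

4.904 mA

X_L = ωL = 13720 Ω
X_C = 1/(ωC) = 3913 Ω
Parallel: admittances add. Y = 1/R + 1/(jωL) + jωC
Y = (0.0003300 + j0.0001827) S
|Y| = 0.0003772 S → |Z| = 1/|Y| = 2651 Ω, ∠Z = −∠Y = -28.97°
I = V/|Z| = 13/2651 = 4.904 mA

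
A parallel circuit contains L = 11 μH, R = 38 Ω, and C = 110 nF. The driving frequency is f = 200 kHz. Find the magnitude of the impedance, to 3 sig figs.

14.1 Ω

ω = 2πf = 1.257e+06 rad/s
X_L = ωL = 13.8 Ω
X_C = 1/(ωC) = 7.23 Ω
Parallel: admittances add. Y = 1/R + 1/(jωL) + jωC
Y = (0.0263 + j0.0659) S
|Y| = 0.0709 S → |Z| = 1/|Y| = 14.1 Ω, ∠Z = −∠Y = -68.2°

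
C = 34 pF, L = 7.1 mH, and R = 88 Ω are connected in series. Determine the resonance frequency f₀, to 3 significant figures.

324 kHz

ω₀ = 1/√(LC) = 1/√(0.0071 × 3.4e-11) = 2.035e+06 rad/s
f₀ = ω₀/(2π) = 324 kHz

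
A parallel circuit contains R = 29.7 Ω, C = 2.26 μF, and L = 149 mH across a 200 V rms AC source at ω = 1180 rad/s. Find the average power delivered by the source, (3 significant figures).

1.35 kW

X_L = ωL = 176 Ω
X_C = 1/(ωC) = 375 Ω
Parallel: admittances add. Y = 1/R + 1/(jωL) + jωC
Y = (0.0337 − j0.00302) S
|Y| = 0.0338 S → |Z| = 1/|Y| = 29.6 Ω, ∠Z = −∠Y = 5.13°
I = V/|Z| = 6.76 A
P = VI cos φ = 200 × 6.76 × cos(5.13°) = 1.35 kW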